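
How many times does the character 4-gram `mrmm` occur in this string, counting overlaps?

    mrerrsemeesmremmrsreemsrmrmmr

1

Sliding a length-4 window over the 29 characters (26 positions):
  position 25–28: mrmm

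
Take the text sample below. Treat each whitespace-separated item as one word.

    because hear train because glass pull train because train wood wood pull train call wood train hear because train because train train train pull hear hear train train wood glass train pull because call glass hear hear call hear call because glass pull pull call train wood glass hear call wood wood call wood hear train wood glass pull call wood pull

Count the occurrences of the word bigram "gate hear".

0

Scanning the 61 overlapping bigram windows for "gate hear":
  (none found)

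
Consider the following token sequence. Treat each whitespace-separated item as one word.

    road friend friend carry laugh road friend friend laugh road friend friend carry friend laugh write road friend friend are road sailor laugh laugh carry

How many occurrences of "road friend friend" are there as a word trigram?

4

Scanning the 23 overlapping trigram windows for "road friend friend":
  position 1–3: road friend friend
  position 6–8: road friend friend
  position 10–12: road friend friend
  position 17–19: road friend friend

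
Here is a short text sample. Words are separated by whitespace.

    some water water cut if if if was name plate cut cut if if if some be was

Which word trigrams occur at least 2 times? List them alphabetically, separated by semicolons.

cut if if; if if if

Trigram counts meeting the condition (at least 2 times):
  cut if if: 2
  if if if: 2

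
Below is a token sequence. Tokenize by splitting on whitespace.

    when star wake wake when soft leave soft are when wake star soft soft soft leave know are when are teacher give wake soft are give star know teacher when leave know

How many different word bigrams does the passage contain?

32 tokens → 31 bigram windows in total.
Repeated bigrams (each contributes count−1 duplicates):
  are when: 2
  leave know: 2
  soft are: 2
  soft leave: 2
  soft soft: 2
5 duplicate windows → 31 − 5 = 26 distinct.

26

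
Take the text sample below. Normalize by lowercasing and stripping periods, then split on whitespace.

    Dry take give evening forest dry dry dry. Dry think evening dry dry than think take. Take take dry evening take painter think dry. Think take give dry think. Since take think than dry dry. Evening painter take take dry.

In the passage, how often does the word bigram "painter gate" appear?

Scanning the 39 overlapping bigram windows for "painter gate":
  (none found)

0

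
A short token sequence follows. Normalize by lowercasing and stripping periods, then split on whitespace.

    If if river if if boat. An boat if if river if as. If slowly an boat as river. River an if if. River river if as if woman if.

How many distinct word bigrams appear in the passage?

18

30 tokens → 29 bigram windows in total.
Repeated bigrams (each contributes count−1 duplicates):
  if if: 4
  if river: 3
  river if: 3
  an boat: 2
  as if: 2
  if as: 2
  river river: 2
11 duplicate windows → 29 − 11 = 18 distinct.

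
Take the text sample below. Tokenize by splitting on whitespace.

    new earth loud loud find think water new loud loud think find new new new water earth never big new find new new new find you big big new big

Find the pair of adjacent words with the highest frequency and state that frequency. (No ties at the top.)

Bigram frequencies (highest first):
  new new: 4
  loud loud: 2
  find new: 2
  big new: 2
  new find: 2
  new earth: 1
  … (16 more, each ≤ 1)

"new new", 4 times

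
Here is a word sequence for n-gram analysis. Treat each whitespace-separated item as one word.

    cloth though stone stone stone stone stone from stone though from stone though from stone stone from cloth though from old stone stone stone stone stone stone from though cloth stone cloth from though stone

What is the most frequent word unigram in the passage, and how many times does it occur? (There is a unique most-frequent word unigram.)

Unigram frequencies (highest first):
  stone: 17
  from: 7
  though: 6
  cloth: 4
  old: 1

"stone", 17 times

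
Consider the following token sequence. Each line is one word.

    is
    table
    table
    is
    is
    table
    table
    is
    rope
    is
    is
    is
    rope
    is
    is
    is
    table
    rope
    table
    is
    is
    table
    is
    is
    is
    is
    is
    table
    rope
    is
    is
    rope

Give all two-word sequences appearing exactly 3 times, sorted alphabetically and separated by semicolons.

Bigram counts meeting the condition (exactly 3 times):
  is rope: 3
  rope is: 3

is rope; rope is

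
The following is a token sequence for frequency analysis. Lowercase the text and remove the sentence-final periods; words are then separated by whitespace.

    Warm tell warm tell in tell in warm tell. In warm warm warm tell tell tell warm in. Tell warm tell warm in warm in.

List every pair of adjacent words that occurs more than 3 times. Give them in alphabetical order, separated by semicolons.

tell warm; warm tell

Bigram counts meeting the condition (more than 3 times):
  tell warm: 4
  warm tell: 5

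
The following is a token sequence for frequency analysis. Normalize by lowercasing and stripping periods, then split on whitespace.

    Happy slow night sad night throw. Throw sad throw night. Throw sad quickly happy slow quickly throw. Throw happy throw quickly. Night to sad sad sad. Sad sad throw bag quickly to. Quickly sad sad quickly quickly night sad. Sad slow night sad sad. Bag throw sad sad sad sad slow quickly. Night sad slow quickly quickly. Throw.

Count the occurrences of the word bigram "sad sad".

Scanning the 57 overlapping bigram windows for "sad sad":
  position 24–25: sad sad
  position 25–26: sad sad
  position 26–27: sad sad
  position 27–28: sad sad
  position 34–35: sad sad
  position 39–40: sad sad
  position 43–44: sad sad
  position 47–48: sad sad
  position 48–49: sad sad
  position 49–50: sad sad

10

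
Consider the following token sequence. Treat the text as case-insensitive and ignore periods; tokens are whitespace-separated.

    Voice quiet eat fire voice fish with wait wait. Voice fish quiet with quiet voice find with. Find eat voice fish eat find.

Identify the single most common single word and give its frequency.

Unigram frequencies (highest first):
  voice: 5
  quiet: 3
  eat: 3
  fish: 3
  with: 3
  find: 3
  … (2 more, each ≤ 2)

"voice", 5 times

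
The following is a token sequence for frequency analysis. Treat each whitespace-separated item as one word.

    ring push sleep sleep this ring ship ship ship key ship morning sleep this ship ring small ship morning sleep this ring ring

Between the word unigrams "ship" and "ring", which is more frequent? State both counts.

"ship": 6 occurrences
"ring": 5 occurrences

"ship" (6 vs 5)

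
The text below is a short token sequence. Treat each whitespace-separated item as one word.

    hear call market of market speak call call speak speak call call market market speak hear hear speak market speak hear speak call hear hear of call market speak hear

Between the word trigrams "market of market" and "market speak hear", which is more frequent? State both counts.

"market of market": 1 occurrence
"market speak hear": 3 occurrences

"market speak hear" (3 vs 1)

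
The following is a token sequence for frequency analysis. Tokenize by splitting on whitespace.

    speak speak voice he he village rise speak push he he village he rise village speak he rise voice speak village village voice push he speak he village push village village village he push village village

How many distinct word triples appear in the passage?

36 tokens → 34 trigram windows in total.
Repeated trigrams (each contributes count−1 duplicates):
  he he village: 2
  push village village: 2
2 duplicate windows → 34 − 2 = 32 distinct.

32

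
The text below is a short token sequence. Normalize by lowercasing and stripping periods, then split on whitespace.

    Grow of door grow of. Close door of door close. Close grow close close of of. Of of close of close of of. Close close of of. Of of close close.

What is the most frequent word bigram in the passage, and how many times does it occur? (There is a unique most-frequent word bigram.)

"of of", 7 times

Bigram frequencies (highest first):
  of of: 7
  of close: 5
  close close: 4
  close of: 4
  grow of: 2
  of door: 2
  … (6 more, each ≤ 1)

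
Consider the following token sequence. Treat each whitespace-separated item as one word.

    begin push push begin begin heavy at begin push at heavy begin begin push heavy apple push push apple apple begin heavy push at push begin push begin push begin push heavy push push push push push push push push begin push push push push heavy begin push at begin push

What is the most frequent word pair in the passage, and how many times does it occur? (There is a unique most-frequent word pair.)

Bigram frequencies (highest first):
  push push: 12
  begin push: 9
  push begin: 5
  push at: 3
  push heavy: 3
  begin begin: 2
  … (12 more, each ≤ 2)

"push push", 12 times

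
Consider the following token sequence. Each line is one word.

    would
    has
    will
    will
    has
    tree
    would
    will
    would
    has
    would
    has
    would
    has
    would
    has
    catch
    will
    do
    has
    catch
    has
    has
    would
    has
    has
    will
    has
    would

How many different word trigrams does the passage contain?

22

29 tokens → 27 trigram windows in total.
Repeated trigrams (each contributes count−1 duplicates):
  has would has: 4
  would has would: 3
5 duplicate windows → 27 − 5 = 22 distinct.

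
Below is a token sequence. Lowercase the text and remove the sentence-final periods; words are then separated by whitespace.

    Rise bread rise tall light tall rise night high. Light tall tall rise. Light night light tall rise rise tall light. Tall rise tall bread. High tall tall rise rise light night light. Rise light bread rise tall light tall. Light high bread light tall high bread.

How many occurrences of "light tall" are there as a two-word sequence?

Scanning the 46 overlapping bigram windows for "light tall":
  position 5–6: light tall
  position 10–11: light tall
  position 16–17: light tall
  position 21–22: light tall
  position 39–40: light tall
  position 44–45: light tall

6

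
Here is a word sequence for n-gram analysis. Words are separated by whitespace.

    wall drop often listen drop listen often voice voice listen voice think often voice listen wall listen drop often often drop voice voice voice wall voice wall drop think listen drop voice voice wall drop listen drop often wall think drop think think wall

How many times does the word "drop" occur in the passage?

9

Scanning the 44 tokens for "drop":
  position 2: drop
  position 5: drop
  position 18: drop
  position 21: drop
  position 28: drop
  position 31: drop
  position 35: drop
  position 37: drop
  position 41: drop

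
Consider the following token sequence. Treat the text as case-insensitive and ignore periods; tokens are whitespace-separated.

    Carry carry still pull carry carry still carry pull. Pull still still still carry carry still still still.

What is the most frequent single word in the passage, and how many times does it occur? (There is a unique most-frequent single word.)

"still", 8 times

Unigram frequencies (highest first):
  still: 8
  carry: 7
  pull: 3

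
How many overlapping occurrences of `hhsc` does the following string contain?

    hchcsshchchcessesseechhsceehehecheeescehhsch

Sliding a length-4 window over the 44 characters (41 positions):
  position 22–25: hhsc
  position 40–43: hhsc

2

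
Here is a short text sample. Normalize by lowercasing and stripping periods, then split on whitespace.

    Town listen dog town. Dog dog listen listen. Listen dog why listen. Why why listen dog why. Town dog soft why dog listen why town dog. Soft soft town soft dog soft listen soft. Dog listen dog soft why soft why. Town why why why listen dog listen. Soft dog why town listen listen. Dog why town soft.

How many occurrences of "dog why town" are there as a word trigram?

3

Scanning the 56 overlapping trigram windows for "dog why town":
  position 16–18: dog why town
  position 50–52: dog why town
  position 55–57: dog why town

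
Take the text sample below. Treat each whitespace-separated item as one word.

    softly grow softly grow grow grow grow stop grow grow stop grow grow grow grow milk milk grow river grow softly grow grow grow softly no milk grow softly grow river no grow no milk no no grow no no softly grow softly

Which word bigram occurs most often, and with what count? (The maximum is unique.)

"grow grow", 9 times

Bigram frequencies (highest first):
  grow grow: 9
  softly grow: 5
  grow softly: 5
  grow stop: 2
  stop grow: 2
  milk grow: 2
  … (12 more, each ≤ 2)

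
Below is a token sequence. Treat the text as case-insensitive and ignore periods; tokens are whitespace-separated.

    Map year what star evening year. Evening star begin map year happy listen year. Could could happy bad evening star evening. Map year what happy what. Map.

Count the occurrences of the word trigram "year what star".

1

Scanning the 25 overlapping trigram windows for "year what star":
  position 2–4: year what star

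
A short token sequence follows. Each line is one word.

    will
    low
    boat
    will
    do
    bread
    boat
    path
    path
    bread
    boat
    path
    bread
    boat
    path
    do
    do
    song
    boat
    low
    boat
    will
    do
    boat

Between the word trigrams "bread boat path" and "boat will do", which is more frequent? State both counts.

"bread boat path": 3 occurrences
"boat will do": 2 occurrences

"bread boat path" (3 vs 2)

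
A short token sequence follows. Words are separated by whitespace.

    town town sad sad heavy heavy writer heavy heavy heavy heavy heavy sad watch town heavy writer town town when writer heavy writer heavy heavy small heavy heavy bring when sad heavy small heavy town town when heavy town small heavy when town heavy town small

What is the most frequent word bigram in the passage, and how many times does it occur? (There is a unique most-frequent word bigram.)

Bigram frequencies (highest first):
  heavy heavy: 7
  town town: 3
  heavy writer: 3
  writer heavy: 3
  small heavy: 3
  heavy town: 3
  … (18 more, each ≤ 2)

"heavy heavy", 7 times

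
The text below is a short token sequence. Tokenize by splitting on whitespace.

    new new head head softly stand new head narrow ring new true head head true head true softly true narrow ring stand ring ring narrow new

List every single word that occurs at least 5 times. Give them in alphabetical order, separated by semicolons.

head; new

Unigram counts meeting the condition (at least 5 times):
  head: 6
  new: 5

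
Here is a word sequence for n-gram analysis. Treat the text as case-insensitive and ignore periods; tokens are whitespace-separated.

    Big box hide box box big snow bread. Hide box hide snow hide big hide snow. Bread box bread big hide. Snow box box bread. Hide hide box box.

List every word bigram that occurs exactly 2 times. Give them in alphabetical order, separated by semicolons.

Bigram counts meeting the condition (exactly 2 times):
  big hide: 2
  box bread: 2
  box hide: 2
  bread hide: 2
  snow bread: 2

big hide; box bread; box hide; bread hide; snow bread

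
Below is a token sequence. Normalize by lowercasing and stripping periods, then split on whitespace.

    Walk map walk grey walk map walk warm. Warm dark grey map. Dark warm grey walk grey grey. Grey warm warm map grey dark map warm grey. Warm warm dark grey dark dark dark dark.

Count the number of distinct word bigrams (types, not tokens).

20

35 tokens → 34 bigram windows in total.
Repeated bigrams (each contributes count−1 duplicates):
  dark dark: 3
  warm warm: 3
  dark grey: 2
  grey dark: 2
  grey grey: 2
  grey walk: 2
  grey warm: 2
  map walk: 2
  … (4 more repeated)
14 duplicate windows → 34 − 14 = 20 distinct.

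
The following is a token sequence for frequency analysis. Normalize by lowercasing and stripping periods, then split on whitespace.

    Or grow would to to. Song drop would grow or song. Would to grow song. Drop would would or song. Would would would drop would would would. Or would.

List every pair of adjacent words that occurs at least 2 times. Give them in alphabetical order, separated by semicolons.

Bigram counts meeting the condition (at least 2 times):
  drop would: 3
  or song: 2
  song drop: 2
  song would: 2
  would or: 2
  would to: 2
  would would: 5

drop would; or song; song drop; song would; would or; would to; would would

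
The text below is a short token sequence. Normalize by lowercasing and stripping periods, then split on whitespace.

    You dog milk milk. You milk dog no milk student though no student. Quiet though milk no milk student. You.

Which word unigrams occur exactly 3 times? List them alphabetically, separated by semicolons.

Unigram counts meeting the condition (exactly 3 times):
  no: 3
  student: 3
  you: 3

no; student; you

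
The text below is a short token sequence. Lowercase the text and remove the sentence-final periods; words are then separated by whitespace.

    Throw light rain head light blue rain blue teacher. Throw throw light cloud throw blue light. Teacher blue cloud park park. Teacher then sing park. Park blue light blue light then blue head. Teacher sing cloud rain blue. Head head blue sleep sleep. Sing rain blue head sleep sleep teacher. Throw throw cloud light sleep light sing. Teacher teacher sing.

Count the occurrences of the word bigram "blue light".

Scanning the 59 overlapping bigram windows for "blue light":
  position 15–16: blue light
  position 27–28: blue light
  position 29–30: blue light

3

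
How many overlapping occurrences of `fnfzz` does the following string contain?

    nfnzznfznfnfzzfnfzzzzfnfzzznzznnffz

3

Sliding a length-5 window over the 35 characters (31 positions):
  position 10–14: fnfzz
  position 15–19: fnfzz
  position 22–26: fnfzz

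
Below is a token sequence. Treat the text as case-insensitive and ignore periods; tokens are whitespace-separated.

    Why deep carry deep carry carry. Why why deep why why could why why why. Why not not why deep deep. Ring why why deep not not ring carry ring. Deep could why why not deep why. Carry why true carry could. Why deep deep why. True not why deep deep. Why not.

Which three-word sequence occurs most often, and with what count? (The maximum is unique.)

"why deep deep", 3 times

Trigram frequencies (highest first):
  why deep deep: 3
  why why deep: 2
  could why why: 2
  why why why: 2
  why why not: 2
  not why deep: 2
  … (37 more, each ≤ 2)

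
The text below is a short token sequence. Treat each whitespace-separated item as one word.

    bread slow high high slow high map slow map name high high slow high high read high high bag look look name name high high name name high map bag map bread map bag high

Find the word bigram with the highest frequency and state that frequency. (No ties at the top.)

"high high", 5 times

Bigram frequencies (highest first):
  high high: 5
  slow high: 3
  name high: 3
  high slow: 2
  high map: 2
  name name: 2
  … (16 more, each ≤ 2)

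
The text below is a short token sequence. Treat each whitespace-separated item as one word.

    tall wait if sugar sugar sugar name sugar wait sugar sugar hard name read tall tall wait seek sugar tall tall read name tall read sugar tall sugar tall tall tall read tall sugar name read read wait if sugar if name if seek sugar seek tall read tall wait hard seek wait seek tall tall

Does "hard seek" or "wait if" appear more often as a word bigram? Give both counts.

"hard seek": 1 occurrence
"wait if": 2 occurrences

"wait if" (2 vs 1)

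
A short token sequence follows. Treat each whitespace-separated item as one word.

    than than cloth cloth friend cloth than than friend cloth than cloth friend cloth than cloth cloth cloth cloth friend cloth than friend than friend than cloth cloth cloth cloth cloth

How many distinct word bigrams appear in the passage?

8

31 tokens → 30 bigram windows in total.
Repeated bigrams (each contributes count−1 duplicates):
  cloth cloth: 8
  cloth than: 4
  friend cloth: 4
  than cloth: 4
  cloth friend: 3
  than friend: 3
  friend than: 2
  than than: 2
22 duplicate windows → 30 − 22 = 8 distinct.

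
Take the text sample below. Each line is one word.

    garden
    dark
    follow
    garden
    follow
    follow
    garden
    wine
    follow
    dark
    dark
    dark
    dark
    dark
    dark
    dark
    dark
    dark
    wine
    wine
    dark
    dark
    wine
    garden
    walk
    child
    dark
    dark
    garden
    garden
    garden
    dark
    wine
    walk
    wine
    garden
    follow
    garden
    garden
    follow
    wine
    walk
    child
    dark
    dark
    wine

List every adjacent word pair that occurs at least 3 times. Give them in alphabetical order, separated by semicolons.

Bigram counts meeting the condition (at least 3 times):
  dark dark: 11
  dark wine: 4
  follow garden: 3
  garden follow: 3
  garden garden: 3

dark dark; dark wine; follow garden; garden follow; garden garden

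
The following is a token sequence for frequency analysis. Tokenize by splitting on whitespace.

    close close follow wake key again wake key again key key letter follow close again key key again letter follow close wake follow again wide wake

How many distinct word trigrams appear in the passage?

26 tokens → 24 trigram windows in total.
Repeated trigrams (each contributes count−1 duplicates):
  again key key: 2
  letter follow close: 2
  wake key again: 2
3 duplicate windows → 24 − 3 = 21 distinct.

21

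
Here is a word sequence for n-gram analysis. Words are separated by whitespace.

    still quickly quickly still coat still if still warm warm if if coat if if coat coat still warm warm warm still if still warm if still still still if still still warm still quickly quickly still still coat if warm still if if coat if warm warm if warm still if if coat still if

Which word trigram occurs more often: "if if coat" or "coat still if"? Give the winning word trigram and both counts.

"if if coat" (4 vs 2)

"if if coat": 4 occurrences
"coat still if": 2 occurrences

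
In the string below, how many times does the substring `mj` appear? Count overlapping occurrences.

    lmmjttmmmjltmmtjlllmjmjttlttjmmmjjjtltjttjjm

5

Sliding a length-2 window over the 44 characters (43 positions):
  position 3–4: mj
  position 9–10: mj
  position 20–21: mj
  position 22–23: mj
  position 32–33: mj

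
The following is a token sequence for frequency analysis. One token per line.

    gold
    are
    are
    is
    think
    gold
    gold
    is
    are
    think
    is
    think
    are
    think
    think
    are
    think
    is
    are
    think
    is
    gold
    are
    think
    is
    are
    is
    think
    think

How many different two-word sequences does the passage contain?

13

29 tokens → 28 bigram windows in total.
Repeated bigrams (each contributes count−1 duplicates):
  are think: 5
  think is: 4
  is are: 3
  is think: 3
  are is: 2
  gold are: 2
  think are: 2
  think think: 2
15 duplicate windows → 28 − 15 = 13 distinct.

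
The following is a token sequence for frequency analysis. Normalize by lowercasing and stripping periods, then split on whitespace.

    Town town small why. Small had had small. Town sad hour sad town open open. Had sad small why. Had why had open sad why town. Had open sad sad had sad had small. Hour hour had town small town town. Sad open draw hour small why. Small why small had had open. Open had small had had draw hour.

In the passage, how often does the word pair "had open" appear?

Scanning the 59 overlapping bigram windows for "had open":
  position 22–23: had open
  position 27–28: had open
  position 52–53: had open

3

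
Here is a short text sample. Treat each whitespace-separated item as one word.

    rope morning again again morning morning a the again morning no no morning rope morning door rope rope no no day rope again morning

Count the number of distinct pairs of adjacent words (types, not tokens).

19

24 tokens → 23 bigram windows in total.
Repeated bigrams (each contributes count−1 duplicates):
  again morning: 3
  no no: 2
  rope morning: 2
4 duplicate windows → 23 − 4 = 19 distinct.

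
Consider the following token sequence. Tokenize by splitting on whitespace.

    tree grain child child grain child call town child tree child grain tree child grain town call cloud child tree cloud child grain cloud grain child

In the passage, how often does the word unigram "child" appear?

9

Scanning the 26 tokens for "child":
  position 3: child
  position 4: child
  position 6: child
  position 9: child
  position 11: child
  position 14: child
  position 19: child
  position 22: child
  position 26: child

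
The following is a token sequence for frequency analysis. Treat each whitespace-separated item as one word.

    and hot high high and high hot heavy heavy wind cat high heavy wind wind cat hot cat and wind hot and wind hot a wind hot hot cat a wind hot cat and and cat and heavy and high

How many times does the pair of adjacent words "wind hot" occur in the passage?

Scanning the 39 overlapping bigram windows for "wind hot":
  position 20–21: wind hot
  position 23–24: wind hot
  position 26–27: wind hot
  position 31–32: wind hot

4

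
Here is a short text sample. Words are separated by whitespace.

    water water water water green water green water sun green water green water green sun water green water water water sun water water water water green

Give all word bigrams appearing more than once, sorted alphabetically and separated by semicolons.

Bigram counts meeting the condition (more than once):
  green water: 5
  sun water: 2
  water green: 6
  water sun: 2
  water water: 8

green water; sun water; water green; water sun; water water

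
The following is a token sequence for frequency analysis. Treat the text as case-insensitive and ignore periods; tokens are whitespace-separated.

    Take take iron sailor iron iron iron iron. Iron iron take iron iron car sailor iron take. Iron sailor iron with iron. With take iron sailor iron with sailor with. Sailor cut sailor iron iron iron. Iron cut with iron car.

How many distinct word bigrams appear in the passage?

41 tokens → 40 bigram windows in total.
Repeated bigrams (each contributes count−1 duplicates):
  iron iron: 9
  sailor iron: 5
  take iron: 4
  iron sailor: 3
  iron with: 3
  iron car: 2
  iron take: 2
  with iron: 2
  … (1 more repeated)
23 duplicate windows → 40 − 23 = 17 distinct.

17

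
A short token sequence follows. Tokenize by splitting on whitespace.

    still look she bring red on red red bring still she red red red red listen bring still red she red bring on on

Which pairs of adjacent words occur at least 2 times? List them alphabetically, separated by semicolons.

Bigram counts meeting the condition (at least 2 times):
  bring still: 2
  red bring: 2
  red red: 4
  she red: 2

bring still; red bring; red red; she red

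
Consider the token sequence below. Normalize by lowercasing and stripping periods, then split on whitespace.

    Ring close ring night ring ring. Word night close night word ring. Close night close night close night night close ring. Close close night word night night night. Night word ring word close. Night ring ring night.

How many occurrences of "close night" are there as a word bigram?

Scanning the 36 overlapping bigram windows for "close night":
  position 9–10: close night
  position 13–14: close night
  position 15–16: close night
  position 17–18: close night
  position 23–24: close night
  position 33–34: close night

6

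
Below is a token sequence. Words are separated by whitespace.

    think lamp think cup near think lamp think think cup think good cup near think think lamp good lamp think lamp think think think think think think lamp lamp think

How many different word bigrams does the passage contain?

12

30 tokens → 29 bigram windows in total.
Repeated bigrams (each contributes count−1 duplicates):
  think think: 7
  lamp think: 5
  think lamp: 5
  cup near: 2
  near think: 2
  think cup: 2
17 duplicate windows → 29 − 17 = 12 distinct.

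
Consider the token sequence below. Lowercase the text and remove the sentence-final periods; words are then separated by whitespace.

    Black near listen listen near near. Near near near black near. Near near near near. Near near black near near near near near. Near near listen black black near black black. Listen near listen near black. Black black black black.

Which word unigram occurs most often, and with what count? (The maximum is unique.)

"near", 23 times

Unigram frequencies (highest first):
  near: 23
  black: 12
  listen: 5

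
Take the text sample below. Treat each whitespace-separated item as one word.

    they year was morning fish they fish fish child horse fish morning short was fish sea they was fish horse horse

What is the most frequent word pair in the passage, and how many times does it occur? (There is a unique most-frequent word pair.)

Bigram frequencies (highest first):
  was fish: 2
  they year: 1
  year was: 1
  was morning: 1
  morning fish: 1
  fish they: 1
  … (13 more, each ≤ 1)

"was fish", 2 times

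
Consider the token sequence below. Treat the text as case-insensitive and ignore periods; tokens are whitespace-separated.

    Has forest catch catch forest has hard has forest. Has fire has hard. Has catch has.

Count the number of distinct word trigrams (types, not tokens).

13

16 tokens → 14 trigram windows in total.
Repeated trigrams (each contributes count−1 duplicates):
  has hard has: 2
1 duplicate windows → 14 − 1 = 13 distinct.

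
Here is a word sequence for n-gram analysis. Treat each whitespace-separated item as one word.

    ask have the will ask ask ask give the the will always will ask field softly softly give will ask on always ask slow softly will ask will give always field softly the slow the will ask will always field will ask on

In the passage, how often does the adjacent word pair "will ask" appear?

6

Scanning the 42 overlapping bigram windows for "will ask":
  position 4–5: will ask
  position 13–14: will ask
  position 19–20: will ask
  position 26–27: will ask
  position 36–37: will ask
  position 41–42: will ask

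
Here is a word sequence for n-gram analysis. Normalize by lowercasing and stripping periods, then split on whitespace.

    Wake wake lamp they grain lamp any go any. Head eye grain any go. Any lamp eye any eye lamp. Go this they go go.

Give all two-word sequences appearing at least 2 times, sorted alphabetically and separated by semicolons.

any go; go any

Bigram counts meeting the condition (at least 2 times):
  any go: 2
  go any: 2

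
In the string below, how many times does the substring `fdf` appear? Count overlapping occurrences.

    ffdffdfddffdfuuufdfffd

Sliding a length-3 window over the 22 characters (20 positions):
  position 2–4: fdf
  position 5–7: fdf
  position 11–13: fdf
  position 17–19: fdf

4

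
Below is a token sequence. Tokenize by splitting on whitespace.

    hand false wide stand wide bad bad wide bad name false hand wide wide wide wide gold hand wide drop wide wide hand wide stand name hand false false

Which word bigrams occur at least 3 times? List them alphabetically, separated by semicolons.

Bigram counts meeting the condition (at least 3 times):
  hand wide: 3
  wide wide: 4

hand wide; wide wide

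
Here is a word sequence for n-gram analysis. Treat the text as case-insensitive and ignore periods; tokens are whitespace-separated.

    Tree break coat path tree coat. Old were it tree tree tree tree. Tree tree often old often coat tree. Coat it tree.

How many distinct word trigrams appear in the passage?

23 tokens → 21 trigram windows in total.
Repeated trigrams (each contributes count−1 duplicates):
  tree tree tree: 4
3 duplicate windows → 21 − 3 = 18 distinct.

18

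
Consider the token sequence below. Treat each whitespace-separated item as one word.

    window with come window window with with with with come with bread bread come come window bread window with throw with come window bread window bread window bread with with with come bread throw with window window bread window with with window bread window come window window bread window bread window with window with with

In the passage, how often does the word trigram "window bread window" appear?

Scanning the 53 overlapping trigram windows for "window bread window":
  position 16–18: window bread window
  position 23–25: window bread window
  position 25–27: window bread window
  position 37–39: window bread window
  position 42–44: window bread window
  position 47–49: window bread window
  position 49–51: window bread window

7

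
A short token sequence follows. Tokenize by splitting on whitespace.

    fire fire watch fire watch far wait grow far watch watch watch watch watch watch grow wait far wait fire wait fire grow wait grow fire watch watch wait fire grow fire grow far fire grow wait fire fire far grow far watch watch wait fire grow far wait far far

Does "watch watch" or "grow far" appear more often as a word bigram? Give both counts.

"watch watch" (7 vs 4)

"watch watch": 7 occurrences
"grow far": 4 occurrences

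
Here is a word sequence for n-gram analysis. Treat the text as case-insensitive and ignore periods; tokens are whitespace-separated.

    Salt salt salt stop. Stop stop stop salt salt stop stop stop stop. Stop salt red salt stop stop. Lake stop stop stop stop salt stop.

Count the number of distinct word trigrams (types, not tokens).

13

26 tokens → 24 trigram windows in total.
Repeated trigrams (each contributes count−1 duplicates):
  stop stop stop: 7
  salt stop stop: 3
  stop stop salt: 3
  salt salt stop: 2
11 duplicate windows → 24 − 11 = 13 distinct.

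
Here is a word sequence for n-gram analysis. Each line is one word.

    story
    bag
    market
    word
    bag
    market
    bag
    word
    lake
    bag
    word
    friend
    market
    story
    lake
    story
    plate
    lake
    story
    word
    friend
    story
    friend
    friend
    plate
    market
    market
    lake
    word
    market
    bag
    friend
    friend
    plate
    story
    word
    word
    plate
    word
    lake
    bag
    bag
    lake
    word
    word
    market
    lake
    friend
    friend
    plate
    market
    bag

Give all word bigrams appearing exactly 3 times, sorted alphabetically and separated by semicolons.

Bigram counts meeting the condition (exactly 3 times):
  friend friend: 3
  friend plate: 3
  market bag: 3

friend friend; friend plate; market bag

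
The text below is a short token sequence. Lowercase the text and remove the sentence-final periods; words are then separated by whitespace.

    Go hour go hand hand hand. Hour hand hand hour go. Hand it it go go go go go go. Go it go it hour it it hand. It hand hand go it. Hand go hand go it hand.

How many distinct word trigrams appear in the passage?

29

39 tokens → 37 trigram windows in total.
Repeated trigrams (each contributes count−1 duplicates):
  go go go: 5
  go it hand: 2
  hand go it: 2
  hand hand hour: 2
  hour go hand: 2
8 duplicate windows → 37 − 8 = 29 distinct.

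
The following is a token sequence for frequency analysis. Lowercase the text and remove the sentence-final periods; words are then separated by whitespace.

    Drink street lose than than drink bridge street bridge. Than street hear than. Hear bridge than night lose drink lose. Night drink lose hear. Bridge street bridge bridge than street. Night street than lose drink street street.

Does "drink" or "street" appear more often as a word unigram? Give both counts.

"street" (8 vs 5)

"drink": 5 occurrences
"street": 8 occurrences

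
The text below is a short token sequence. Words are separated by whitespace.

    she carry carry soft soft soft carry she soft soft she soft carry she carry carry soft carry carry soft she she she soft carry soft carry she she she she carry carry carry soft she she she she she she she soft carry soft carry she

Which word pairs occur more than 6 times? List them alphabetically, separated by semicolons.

she she; soft carry

Bigram counts meeting the condition (more than 6 times):
  she she: 11
  soft carry: 7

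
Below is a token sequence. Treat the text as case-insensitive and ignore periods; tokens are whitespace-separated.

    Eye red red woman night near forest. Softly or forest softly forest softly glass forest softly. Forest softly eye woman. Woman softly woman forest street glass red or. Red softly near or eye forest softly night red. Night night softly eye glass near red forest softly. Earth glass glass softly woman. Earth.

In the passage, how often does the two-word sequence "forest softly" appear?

Scanning the 51 overlapping bigram windows for "forest softly":
  position 7–8: forest softly
  position 10–11: forest softly
  position 12–13: forest softly
  position 15–16: forest softly
  position 17–18: forest softly
  position 34–35: forest softly
  position 45–46: forest softly

7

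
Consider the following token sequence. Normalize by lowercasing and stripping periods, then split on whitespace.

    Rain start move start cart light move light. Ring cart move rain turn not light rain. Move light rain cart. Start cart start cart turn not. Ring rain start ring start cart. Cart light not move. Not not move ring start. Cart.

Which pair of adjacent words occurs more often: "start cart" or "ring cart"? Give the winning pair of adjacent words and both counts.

"start cart": 5 occurrences
"ring cart": 1 occurrence

"start cart" (5 vs 1)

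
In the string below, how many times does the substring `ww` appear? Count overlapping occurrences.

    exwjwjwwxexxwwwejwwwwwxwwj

8

Sliding a length-2 window over the 26 characters (25 positions):
  position 7–8: ww
  position 13–14: ww
  position 14–15: ww
  position 18–19: ww
  position 19–20: ww
  position 20–21: ww
  position 21–22: ww
  position 24–25: ww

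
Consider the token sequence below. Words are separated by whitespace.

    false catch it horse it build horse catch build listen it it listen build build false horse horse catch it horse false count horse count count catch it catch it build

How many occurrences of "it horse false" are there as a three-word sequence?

Scanning the 29 overlapping trigram windows for "it horse false":
  position 20–22: it horse false

1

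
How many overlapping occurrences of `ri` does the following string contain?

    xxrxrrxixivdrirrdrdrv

Sliding a length-2 window over the 21 characters (20 positions):
  position 13–14: ri

1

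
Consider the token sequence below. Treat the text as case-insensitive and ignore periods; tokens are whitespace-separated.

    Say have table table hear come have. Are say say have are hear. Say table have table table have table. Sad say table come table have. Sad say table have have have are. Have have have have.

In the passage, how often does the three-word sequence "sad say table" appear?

Scanning the 35 overlapping trigram windows for "sad say table":
  position 21–23: sad say table
  position 27–29: sad say table

2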